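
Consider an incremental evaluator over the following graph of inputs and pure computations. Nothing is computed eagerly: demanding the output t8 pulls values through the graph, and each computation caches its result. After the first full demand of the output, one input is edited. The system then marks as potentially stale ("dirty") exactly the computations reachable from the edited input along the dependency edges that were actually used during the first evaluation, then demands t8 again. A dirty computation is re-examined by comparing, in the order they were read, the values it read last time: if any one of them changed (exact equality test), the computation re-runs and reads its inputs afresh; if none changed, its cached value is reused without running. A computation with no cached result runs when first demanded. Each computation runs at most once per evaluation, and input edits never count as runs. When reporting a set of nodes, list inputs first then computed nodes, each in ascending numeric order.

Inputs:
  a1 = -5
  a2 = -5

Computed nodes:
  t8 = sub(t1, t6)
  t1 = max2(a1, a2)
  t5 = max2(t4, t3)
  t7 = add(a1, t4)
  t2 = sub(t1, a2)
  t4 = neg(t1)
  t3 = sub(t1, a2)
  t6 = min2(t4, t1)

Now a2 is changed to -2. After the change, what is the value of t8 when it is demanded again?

t8 now evaluates to 0.

Initial pass — values computed on the first demand:
  t1 = max2(-5, -5) = -5
  t4 = neg(-5) = 5
  t6 = min2(5, -5) = -5
  t8 = sub(-5, -5) = 0

Second demand — change propagation:
  t1: re-runs because a2 -5->-2; new result -2.
  t4: re-runs because t1 -5->-2; new result 2.
  t6: re-runs because t4 5->2; t1 -5->-2; new result -2.
  t8: re-runs because t1 -5->-2; t6 -5->-2; new result 0 (unchanged).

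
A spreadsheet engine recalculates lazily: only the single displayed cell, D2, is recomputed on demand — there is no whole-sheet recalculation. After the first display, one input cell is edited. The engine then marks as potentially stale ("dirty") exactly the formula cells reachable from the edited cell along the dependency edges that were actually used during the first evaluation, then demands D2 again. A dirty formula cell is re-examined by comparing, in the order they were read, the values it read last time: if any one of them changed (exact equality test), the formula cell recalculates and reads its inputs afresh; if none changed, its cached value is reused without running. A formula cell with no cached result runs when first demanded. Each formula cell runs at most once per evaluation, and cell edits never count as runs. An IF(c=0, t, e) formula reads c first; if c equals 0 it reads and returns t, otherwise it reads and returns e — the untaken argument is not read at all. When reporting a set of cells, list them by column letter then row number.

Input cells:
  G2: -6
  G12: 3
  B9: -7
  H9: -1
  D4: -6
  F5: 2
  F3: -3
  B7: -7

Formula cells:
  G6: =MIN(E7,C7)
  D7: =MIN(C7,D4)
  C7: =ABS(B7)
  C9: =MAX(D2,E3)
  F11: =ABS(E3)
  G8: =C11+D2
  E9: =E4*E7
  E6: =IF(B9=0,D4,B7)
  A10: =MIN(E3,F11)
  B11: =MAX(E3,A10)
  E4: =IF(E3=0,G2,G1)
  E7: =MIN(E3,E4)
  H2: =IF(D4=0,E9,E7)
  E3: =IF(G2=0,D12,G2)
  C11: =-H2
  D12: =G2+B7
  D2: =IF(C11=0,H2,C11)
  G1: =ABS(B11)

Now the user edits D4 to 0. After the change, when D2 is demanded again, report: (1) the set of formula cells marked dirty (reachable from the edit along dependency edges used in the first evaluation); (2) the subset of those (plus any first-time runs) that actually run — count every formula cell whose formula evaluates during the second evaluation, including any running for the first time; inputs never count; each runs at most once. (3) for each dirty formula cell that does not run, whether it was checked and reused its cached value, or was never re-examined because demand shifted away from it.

First evaluation (everything demanded from the output):
  E3 = IF(G2=0: G2=-6 -> else branch G2) = -6
  F11 = ABS(-6) = 6
  A10 = MIN(-6, 6) = -6
  B11 = MAX(-6, -6) = -6
  G1 = ABS(-6) = 6
  E4 = IF(E3=0: E3=-6 -> else branch G1) = 6
  E7 = MIN(-6, 6) = -6
  H2 = IF(D4=0: D4=-6 -> else branch E7) = -6
  C11 = -(-6) = 6
  D2 = IF(C11=0: C11=6 -> else branch C11) = 6

Propagation after the edit:
  E9: demanded for the first time — runs, produces -36.
  H2: runs — D4 -6->0; result -36.
  C11: runs — H2 -6->-36; result 36.
  D2: runs — C11 6->36; C11 6->36; result 36.

Key observation: a condition flipped, so demand reaches new nodes — E9 runs for the first time.

Marked dirty: C11, D2, H2.
Formula cells that run: C11, D2, E9, H2 — 4 in total.
Every dirty formula cell ran.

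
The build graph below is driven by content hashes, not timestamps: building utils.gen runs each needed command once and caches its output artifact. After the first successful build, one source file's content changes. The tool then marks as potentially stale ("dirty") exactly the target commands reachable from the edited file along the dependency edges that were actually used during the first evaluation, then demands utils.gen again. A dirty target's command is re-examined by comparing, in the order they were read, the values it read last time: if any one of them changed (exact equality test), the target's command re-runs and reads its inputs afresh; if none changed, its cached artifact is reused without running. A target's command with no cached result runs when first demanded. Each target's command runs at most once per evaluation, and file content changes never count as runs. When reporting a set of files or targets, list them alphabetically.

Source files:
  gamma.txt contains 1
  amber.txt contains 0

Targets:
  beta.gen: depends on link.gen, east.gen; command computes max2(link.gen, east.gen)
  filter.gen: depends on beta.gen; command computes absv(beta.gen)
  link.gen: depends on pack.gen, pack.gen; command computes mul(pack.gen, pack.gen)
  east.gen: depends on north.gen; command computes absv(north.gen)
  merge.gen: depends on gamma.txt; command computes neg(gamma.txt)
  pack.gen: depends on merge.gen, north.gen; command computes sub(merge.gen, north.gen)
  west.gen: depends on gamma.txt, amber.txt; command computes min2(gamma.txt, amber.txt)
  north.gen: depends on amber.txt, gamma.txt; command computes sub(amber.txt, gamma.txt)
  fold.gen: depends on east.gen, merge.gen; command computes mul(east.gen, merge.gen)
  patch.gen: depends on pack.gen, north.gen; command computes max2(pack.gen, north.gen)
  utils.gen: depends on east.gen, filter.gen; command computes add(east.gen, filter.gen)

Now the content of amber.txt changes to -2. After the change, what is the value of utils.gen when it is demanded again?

Initial pass — values computed on the first demand:
  merge.gen = neg(1) = -1
  north.gen = sub(0, 1) = -1
  east.gen = absv(-1) = 1
  pack.gen = sub(-1, -1) = 0
  link.gen = mul(0, 0) = 0
  beta.gen = max2(0, 1) = 1
  filter.gen = absv(1) = 1
  utils.gen = add(1, 1) = 2

Second demand — change propagation:
  north.gen: re-runs because amber.txt 0->-2; new result -3.
  east.gen: re-runs because north.gen -1->-3; new result 3.
  pack.gen: re-runs because north.gen -1->-3; new result 2.
  link.gen: re-runs because pack.gen 0->2; pack.gen 0->2; new result 4.
  beta.gen: re-runs because link.gen 0->4; east.gen 1->3; new result 4.
  filter.gen: re-runs because beta.gen 1->4; new result 4.
  utils.gen: re-runs because east.gen 1->3; filter.gen 1->4; new result 7.

utils.gen now evaluates to 7.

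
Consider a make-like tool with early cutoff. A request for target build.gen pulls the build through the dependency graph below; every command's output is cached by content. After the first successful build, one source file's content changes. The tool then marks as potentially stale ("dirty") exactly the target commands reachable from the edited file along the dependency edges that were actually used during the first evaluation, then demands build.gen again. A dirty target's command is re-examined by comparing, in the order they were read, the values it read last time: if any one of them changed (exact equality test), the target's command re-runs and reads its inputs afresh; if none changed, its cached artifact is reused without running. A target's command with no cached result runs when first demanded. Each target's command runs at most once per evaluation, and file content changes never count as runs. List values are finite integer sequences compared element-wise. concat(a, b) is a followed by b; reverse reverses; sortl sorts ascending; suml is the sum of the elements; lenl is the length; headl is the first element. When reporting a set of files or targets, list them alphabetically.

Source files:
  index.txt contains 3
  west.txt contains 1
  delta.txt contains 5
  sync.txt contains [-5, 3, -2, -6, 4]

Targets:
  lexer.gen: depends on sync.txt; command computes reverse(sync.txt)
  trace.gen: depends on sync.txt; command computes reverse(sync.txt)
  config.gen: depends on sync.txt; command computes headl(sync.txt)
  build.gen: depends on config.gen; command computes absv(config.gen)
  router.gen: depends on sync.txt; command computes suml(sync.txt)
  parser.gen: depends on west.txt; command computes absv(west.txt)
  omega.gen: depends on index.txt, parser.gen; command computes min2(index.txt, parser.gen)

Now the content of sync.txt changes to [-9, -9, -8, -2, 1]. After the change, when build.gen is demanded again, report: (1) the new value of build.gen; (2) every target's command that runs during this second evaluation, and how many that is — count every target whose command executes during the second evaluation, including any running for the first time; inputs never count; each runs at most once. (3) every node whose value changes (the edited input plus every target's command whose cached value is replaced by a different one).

Demanding build.gen again yields 9.
2 target commands run: build.gen, config.gen.
The nodes whose values change: build.gen, config.gen, sync.txt.

First demand of the output computes:
  config.gen = headl([-5, 3, -2, -6, 4]) = -5
  build.gen = absv(-5) = 5

After the edit, cleaning proceeds:
  config.gen: a read changed (sync.txt [-5, 3, -2, -6, 4]->[-9, -9, -8, -2, 1]) — executes, giving -9.
  build.gen: a read changed (config.gen -5->-9) — executes, giving 9.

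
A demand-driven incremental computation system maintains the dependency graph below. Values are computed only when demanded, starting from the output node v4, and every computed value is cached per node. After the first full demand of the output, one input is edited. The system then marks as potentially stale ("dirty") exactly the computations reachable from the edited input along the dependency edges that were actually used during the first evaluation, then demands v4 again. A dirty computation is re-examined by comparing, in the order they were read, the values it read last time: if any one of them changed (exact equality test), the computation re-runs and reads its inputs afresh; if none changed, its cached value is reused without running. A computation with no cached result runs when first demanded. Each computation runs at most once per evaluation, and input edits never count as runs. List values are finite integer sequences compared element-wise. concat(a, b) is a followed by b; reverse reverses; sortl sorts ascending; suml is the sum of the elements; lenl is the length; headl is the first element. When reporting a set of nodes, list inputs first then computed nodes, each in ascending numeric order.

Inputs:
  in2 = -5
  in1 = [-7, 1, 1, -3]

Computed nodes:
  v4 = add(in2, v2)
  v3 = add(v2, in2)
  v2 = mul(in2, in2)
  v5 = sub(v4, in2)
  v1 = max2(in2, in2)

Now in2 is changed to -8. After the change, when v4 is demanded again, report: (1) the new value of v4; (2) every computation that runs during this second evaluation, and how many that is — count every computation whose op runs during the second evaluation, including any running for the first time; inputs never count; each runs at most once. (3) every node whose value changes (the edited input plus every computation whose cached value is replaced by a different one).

New value of v4: 56.
Computations that run: v2, v4 — 2 in total.
Values that change: in2, v2, v4.

First evaluation (everything demanded from the output):
  v2 = mul(-5, -5) = 25
  v4 = add(-5, 25) = 20

Propagation after the edit:
  v2: runs — in2 -5->-8; in2 -5->-8; result 64.
  v4: runs — in2 -5->-8; v2 25->64; result 56.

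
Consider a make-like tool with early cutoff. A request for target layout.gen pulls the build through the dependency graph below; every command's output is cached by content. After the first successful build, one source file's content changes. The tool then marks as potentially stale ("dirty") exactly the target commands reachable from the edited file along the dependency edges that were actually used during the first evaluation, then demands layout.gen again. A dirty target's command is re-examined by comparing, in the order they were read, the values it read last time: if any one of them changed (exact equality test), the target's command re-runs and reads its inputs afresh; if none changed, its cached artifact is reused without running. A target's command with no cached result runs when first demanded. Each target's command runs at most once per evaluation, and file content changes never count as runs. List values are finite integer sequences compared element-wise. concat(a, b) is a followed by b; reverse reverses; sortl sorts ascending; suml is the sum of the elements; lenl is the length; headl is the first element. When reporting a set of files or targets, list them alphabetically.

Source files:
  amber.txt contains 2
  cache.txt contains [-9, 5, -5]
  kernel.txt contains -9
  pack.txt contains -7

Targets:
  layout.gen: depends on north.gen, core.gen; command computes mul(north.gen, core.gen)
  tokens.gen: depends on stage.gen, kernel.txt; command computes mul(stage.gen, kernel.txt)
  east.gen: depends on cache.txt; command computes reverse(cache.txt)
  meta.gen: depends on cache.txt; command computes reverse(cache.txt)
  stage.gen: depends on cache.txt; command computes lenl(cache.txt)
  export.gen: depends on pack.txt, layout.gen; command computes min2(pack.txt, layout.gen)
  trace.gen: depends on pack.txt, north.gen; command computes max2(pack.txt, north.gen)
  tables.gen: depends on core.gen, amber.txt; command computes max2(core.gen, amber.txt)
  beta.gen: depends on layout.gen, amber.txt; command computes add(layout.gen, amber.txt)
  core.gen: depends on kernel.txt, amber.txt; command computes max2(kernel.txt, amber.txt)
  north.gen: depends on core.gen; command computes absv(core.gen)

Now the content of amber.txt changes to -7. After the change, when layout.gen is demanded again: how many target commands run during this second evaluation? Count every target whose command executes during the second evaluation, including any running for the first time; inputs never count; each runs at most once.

3 target commands run: core.gen, layout.gen, north.gen.

First demand of the output computes:
  core.gen = max2(-9, 2) = 2
  north.gen = absv(2) = 2
  layout.gen = mul(2, 2) = 4

After the edit, cleaning proceeds:
  core.gen: a read changed (amber.txt 2->-7) — executes, giving -7.
  north.gen: a read changed (core.gen 2->-7) — executes, giving 7.
  layout.gen: a read changed (north.gen 2->7; core.gen 2->-7) — executes, giving -49.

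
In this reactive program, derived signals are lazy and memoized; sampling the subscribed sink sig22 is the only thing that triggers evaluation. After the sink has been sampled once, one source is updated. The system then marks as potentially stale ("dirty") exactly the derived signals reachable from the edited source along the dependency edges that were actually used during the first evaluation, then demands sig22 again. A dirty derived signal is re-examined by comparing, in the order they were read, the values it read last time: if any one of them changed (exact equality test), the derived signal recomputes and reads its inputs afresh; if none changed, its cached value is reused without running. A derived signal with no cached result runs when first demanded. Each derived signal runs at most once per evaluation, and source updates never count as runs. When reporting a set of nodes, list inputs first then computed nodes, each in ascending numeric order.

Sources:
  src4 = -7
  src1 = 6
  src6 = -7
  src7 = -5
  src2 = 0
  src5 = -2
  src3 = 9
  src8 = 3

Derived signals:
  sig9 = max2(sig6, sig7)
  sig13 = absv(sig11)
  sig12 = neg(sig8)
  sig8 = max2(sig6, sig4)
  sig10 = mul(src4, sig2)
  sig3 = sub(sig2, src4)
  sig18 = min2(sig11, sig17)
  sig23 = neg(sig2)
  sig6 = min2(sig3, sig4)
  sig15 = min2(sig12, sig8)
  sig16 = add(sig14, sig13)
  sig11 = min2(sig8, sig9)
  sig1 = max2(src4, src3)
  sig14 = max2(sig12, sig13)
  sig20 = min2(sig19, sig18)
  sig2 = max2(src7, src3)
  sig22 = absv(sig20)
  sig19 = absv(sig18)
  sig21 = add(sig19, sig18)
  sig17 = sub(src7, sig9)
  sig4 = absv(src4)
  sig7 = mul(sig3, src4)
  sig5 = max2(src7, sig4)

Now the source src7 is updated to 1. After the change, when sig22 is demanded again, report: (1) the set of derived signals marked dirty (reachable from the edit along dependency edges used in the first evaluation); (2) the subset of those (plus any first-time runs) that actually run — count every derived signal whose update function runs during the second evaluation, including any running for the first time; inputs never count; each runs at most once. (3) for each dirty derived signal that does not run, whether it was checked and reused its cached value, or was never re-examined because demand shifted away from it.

The edit dirties: sig2, sig3, sig6, sig7, sig8, sig9, sig11, sig17, sig18, sig19, sig20, sig22.
6 derived signals run: sig2, sig17, sig18, sig19, sig20, sig22.
Cache hits after checking: sig3, sig6, sig7, sig8, sig9, sig11.
Note where the cutoff bites: sig3 is checked, finds nothing changed, and keeps its cache.

First demand of the output computes:
  sig2 = max2(-5, 9) = 9
  sig3 = sub(9, -7) = 16
  sig4 = absv(-7) = 7
  sig6 = min2(16, 7) = 7
  sig7 = mul(16, -7) = -112
  sig8 = max2(7, 7) = 7
  sig9 = max2(7, -112) = 7
  sig11 = min2(7, 7) = 7
  sig17 = sub(-5, 7) = -12
  sig18 = min2(7, -12) = -12
  sig19 = absv(-12) = 12
  sig20 = min2(12, -12) = -12
  sig22 = absv(-12) = 12

After the edit, cleaning proceeds:
  sig2: a read changed (src7 -5->1) — executes, giving 9 — identical to its old value.
  sig3: dirty, but its reads are unchanged (sig2 unchanged, src4 unchanged); cached 16 stands.
  sig6: dirty, but its reads are unchanged (sig3 unchanged, sig4 unchanged); cached 7 stands.
  sig7: dirty, but its reads are unchanged (sig3 unchanged, src4 unchanged); cached -112 stands.
  sig8: dirty, but its reads are unchanged (sig6 unchanged, sig4 unchanged); cached 7 stands.
  sig9: dirty, but its reads are unchanged (sig6 unchanged, sig7 unchanged); cached 7 stands.
  sig11: dirty, but its reads are unchanged (sig8 unchanged, sig9 unchanged); cached 7 stands.
  sig17: a read changed (src7 -5->1) — executes, giving -6.
  sig18: a read changed (sig17 -12->-6) — executes, giving -6.
  sig19: a read changed (sig18 -12->-6) — executes, giving 6.
  sig20: a read changed (sig19 12->6; sig18 -12->-6) — executes, giving -6.
  sig22: a read changed (sig20 -12->-6) — executes, giving 6.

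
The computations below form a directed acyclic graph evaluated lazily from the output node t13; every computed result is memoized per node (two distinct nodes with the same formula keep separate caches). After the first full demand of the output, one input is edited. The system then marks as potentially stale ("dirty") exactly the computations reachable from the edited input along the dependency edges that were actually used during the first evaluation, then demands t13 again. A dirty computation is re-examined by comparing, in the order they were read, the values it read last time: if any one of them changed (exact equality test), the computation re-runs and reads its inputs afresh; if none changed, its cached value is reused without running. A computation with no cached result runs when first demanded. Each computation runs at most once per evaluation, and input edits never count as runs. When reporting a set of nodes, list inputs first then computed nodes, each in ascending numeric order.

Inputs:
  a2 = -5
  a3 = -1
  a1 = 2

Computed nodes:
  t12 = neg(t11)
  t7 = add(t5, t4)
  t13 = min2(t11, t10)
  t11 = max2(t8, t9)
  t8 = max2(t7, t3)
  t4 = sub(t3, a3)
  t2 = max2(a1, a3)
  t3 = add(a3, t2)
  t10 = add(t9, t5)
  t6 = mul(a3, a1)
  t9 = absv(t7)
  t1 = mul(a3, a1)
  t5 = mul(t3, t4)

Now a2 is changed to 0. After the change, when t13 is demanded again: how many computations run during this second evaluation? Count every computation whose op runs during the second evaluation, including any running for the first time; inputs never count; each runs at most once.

0 computations run: none.
Note the shortcut — nothing in the graph depends on a2 at all, so no recomputation happens.

First demand of the output computes:
  t2 = max2(2, -1) = 2
  t3 = add(-1, 2) = 1
  t4 = sub(1, -1) = 2
  t5 = mul(1, 2) = 2
  t7 = add(2, 2) = 4
  t8 = max2(4, 1) = 4
  t9 = absv(4) = 4
  t10 = add(4, 2) = 6
  t11 = max2(4, 4) = 4
  t13 = min2(4, 6) = 4

After the edit, cleaning proceeds:
  no node depends on a2 at all; the second demand re-runs nothing.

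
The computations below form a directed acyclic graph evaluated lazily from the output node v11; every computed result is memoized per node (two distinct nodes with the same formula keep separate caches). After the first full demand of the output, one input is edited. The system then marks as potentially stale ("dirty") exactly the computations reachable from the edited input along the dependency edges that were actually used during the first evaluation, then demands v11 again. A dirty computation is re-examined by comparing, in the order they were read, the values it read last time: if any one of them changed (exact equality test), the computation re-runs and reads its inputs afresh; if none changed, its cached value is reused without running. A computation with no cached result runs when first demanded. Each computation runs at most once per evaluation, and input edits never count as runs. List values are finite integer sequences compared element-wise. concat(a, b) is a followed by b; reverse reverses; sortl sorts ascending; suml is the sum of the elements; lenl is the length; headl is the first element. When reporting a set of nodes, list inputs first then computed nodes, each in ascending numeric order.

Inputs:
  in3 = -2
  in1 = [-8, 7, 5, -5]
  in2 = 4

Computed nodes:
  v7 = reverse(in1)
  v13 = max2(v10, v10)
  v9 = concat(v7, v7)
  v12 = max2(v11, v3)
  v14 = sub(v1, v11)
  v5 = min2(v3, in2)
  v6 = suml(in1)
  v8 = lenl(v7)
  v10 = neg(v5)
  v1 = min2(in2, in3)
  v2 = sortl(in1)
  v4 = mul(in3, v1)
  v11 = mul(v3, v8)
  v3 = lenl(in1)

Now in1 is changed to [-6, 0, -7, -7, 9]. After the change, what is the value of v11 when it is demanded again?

Demanding v11 again yields 25.

First demand of the output computes:
  v3 = lenl([-8, 7, 5, -5]) = 4
  v7 = reverse([-8, 7, 5, -5]) = [-5, 5, 7, -8]
  v8 = lenl([-5, 5, 7, -8]) = 4
  v11 = mul(4, 4) = 16

After the edit, cleaning proceeds:
  v3: a read changed (in1 [-8, 7, 5, -5]->[-6, 0, -7, -7, 9]) — executes, giving 5.
  v7: a read changed (in1 [-8, 7, 5, -5]->[-6, 0, -7, -7, 9]) — executes, giving [9, -7, -7, 0, -6].
  v8: a read changed (v7 [-5, 5, 7, -8]->[9, -7, -7, 0, -6]) — executes, giving 5.
  v11: a read changed (v3 4->5; v8 4->5) — executes, giving 25.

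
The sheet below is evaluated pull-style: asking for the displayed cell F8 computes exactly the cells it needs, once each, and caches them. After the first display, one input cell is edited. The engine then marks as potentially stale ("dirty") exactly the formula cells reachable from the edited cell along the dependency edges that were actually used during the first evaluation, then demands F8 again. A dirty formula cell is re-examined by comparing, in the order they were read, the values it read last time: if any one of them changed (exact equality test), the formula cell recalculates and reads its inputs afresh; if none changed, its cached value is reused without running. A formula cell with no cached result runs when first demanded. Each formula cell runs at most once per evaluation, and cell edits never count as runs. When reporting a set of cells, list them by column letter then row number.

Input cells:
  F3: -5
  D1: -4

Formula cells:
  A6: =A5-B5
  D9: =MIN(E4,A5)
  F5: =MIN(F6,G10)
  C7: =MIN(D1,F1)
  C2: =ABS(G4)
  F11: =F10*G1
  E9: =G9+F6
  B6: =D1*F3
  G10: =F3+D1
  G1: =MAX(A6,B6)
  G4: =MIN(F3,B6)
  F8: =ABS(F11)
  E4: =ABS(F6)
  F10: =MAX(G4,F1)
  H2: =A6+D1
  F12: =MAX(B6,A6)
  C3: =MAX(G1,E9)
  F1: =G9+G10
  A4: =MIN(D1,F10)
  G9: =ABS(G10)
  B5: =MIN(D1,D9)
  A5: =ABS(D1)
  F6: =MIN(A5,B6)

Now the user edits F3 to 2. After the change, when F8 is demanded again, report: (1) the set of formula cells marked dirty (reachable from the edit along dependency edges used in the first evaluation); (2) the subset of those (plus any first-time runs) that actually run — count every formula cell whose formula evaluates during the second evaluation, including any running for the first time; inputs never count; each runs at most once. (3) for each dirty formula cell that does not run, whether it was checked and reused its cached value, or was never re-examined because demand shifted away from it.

First demand of the output computes:
  A5 = ABS(-4) = 4
  B6 = -4 * -5 = 20
  F6 = MIN(4, 20) = 4
  E4 = ABS(4) = 4
  D9 = MIN(4, 4) = 4
  B5 = MIN(-4, 4) = -4
  A6 = 4 - -4 = 8
  G1 = MAX(8, 20) = 20
  G4 = MIN(-5, 20) = -5
  G10 = -5 + -4 = -9
  G9 = ABS(-9) = 9
  F1 = 9 + -9 = 0
  F10 = MAX(-5, 0) = 0
  F11 = 0 * 20 = 0
  F8 = ABS(0) = 0

After the edit, cleaning proceeds:
  B6: a read changed (F3 -5->2) — executes, giving -8.
  F6: a read changed (B6 20->-8) — executes, giving -8.
  E4: a read changed (F6 4->-8) — executes, giving 8.
  D9: a read changed (E4 4->8) — executes, giving 4 — identical to its old value.
  B5: dirty, but its reads are unchanged (D1 unchanged, D9 unchanged); cached -4 stands.
  A6: dirty, but its reads are unchanged (A5 unchanged, B5 unchanged); cached 8 stands.
  G1: a read changed (B6 20->-8) — executes, giving 8.
  G4: a read changed (F3 -5->2; B6 20->-8) — executes, giving -8.
  G10: a read changed (F3 -5->2) — executes, giving -2.
  G9: a read changed (G10 -9->-2) — executes, giving 2.
  F1: a read changed (G9 9->2; G10 -9->-2) — executes, giving 0 — identical to its old value.
  F10: a read changed (G4 -5->-8) — executes, giving 0 — identical to its old value.
  F11: a read changed (G1 20->8) — executes, giving 0 — identical to its old value.
  F8: dirty, but its reads are unchanged (F11 unchanged); cached 0 stands.

Note where the cutoff bites: B5 is checked, finds nothing changed, and keeps its cache.

The edit dirties: A6, B5, B6, D9, E4, F1, F6, F8, F10, F11, G1, G4, G9, G10.
11 formula cells run: B6, D9, E4, F1, F6, F10, F11, G1, G4, G9, G10.
Cache hits after checking: A6, B5, F8.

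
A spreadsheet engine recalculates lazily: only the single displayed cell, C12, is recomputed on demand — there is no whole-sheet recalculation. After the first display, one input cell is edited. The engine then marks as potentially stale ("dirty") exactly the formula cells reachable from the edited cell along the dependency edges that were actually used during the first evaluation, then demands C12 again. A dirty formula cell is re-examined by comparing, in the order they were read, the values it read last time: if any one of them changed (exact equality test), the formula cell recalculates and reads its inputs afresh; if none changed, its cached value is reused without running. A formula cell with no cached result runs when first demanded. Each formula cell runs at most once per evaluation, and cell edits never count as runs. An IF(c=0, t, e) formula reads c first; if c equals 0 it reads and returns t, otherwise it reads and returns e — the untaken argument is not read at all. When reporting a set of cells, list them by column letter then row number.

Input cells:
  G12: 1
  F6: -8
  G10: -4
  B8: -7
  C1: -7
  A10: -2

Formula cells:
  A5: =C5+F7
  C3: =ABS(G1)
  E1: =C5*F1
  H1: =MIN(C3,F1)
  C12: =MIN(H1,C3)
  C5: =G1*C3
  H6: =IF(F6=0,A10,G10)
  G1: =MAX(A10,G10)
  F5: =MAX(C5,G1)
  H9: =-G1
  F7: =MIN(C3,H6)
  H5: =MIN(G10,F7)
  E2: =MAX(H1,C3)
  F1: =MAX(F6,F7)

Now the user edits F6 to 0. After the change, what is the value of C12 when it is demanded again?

New value of C12: 0.

First evaluation (everything demanded from the output):
  G1 = MAX(-2, -4) = -2
  C3 = ABS(-2) = 2
  H6 = IF(F6=0: F6=-8 -> else branch G10) = -4
  F7 = MIN(2, -4) = -4
  F1 = MAX(-8, -4) = -4
  H1 = MIN(2, -4) = -4
  C12 = MIN(-4, 2) = -4

Propagation after the edit:
  H6: runs — F6 -8->0; result -2.
  F7: runs — H6 -4->-2; result -2.
  F1: runs — F6 -8->0; F7 -4->-2; result 0.
  H1: runs — F1 -4->0; result 0.
  C12: runs — H1 -4->0; result 0.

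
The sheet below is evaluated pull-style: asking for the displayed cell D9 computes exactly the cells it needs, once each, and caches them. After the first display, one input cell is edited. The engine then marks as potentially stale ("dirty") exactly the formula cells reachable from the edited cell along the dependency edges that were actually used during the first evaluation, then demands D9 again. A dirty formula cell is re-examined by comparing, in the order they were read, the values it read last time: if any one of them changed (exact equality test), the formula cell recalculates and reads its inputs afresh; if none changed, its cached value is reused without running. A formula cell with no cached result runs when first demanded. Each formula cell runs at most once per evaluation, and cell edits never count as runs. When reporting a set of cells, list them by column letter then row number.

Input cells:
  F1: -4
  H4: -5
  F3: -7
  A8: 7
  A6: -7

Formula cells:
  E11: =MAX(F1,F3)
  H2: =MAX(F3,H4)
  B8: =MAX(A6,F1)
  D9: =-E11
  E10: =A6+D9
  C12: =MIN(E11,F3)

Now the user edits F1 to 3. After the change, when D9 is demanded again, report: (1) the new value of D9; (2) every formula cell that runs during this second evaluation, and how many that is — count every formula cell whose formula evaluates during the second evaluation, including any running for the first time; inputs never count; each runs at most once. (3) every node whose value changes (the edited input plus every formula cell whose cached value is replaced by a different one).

First demand of the output computes:
  E11 = MAX(-4, -7) = -4
  D9 = -(-4) = 4

After the edit, cleaning proceeds:
  E11: a read changed (F1 -4->3) — executes, giving 3.
  D9: a read changed (E11 -4->3) — executes, giving -3.

Demanding D9 again yields -3.
2 formula cells run: D9, E11.
The nodes whose values change: D9, E11, F1.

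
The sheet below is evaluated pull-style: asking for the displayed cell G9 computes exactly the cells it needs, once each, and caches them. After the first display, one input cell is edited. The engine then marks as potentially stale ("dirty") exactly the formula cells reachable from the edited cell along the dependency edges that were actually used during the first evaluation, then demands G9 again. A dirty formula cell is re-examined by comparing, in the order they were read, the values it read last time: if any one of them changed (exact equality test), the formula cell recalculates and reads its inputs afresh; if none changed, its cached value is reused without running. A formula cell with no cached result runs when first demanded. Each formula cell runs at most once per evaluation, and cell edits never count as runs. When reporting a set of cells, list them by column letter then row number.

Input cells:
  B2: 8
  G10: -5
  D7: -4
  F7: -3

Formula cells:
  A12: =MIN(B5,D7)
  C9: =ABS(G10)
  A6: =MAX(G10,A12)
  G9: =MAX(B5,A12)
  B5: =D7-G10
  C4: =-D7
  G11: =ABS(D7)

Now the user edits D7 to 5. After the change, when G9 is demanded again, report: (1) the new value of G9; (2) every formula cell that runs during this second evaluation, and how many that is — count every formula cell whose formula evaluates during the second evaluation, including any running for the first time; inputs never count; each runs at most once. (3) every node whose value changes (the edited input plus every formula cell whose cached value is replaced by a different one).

First demand of the output computes:
  B5 = -4 - -5 = 1
  A12 = MIN(1, -4) = -4
  G9 = MAX(1, -4) = 1

After the edit, cleaning proceeds:
  B5: a read changed (D7 -4->5) — executes, giving 10.
  A12: a read changed (B5 1->10; D7 -4->5) — executes, giving 5.
  G9: a read changed (B5 1->10; A12 -4->5) — executes, giving 10.

Demanding G9 again yields 10.
3 formula cells run: A12, B5, G9.
The nodes whose values change: A12, B5, D7, G9.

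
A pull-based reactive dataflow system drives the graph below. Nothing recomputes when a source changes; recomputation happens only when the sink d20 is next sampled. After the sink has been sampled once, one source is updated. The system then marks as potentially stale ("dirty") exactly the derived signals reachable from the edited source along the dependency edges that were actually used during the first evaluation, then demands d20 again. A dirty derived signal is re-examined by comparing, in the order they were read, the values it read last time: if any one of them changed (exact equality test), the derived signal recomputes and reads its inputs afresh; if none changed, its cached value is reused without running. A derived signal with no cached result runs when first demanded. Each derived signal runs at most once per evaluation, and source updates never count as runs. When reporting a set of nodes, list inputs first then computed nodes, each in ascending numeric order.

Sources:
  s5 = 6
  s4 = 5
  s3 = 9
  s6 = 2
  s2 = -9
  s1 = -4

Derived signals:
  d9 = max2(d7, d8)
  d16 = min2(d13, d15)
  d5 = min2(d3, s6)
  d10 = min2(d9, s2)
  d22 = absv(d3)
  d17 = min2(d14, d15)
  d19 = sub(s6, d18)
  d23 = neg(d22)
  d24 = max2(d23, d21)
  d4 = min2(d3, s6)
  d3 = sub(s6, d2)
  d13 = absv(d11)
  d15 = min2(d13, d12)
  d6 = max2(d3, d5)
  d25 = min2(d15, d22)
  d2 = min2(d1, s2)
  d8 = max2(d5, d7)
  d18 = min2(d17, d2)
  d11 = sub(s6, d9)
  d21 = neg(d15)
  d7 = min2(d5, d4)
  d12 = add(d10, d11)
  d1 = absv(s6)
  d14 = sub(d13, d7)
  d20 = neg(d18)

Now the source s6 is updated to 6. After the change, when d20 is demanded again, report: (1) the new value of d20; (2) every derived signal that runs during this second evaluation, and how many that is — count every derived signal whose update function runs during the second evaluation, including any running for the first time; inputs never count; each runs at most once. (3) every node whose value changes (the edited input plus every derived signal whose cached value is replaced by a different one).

New value of d20: 9.
Derived signals that run: d1, d2, d3, d4, d5, d7, d8, d9, d10, d11, d14, d17 — 12 in total.
Values that change: s6, d1, d3, d4, d5, d7, d8, d9, d14.
Key observation: the cutoff stops propagation at d12 — its inputs' values are unchanged, so it reuses its cache.

First evaluation (everything demanded from the output):
  d1 = absv(2) = 2
  d2 = min2(2, -9) = -9
  d3 = sub(2, -9) = 11
  d4 = min2(11, 2) = 2
  d5 = min2(11, 2) = 2
  d7 = min2(2, 2) = 2
  d8 = max2(2, 2) = 2
  d9 = max2(2, 2) = 2
  d10 = min2(2, -9) = -9
  d11 = sub(2, 2) = 0
  d12 = add(-9, 0) = -9
  d13 = absv(0) = 0
  d14 = sub(0, 2) = -2
  d15 = min2(0, -9) = -9
  d17 = min2(-2, -9) = -9
  d18 = min2(-9, -9) = -9
  d20 = neg(-9) = 9

Propagation after the edit:
  d1: runs — s6 2->6; result 6.
  d2: runs — d1 2->6; result -9 (same value as before).
  d3: runs — s6 2->6; result 15.
  d4: runs — d3 11->15; s6 2->6; result 6.
  d5: runs — d3 11->15; s6 2->6; result 6.
  d7: runs — d5 2->6; d4 2->6; result 6.
  d8: runs — d5 2->6; d7 2->6; result 6.
  d9: runs — d7 2->6; d8 2->6; result 6.
  d10: runs — d9 2->6; result -9 (same value as before).
  d11: runs — s6 2->6; d9 2->6; result 0 (same value as before).
  d12: checked — values it read are unchanged (d10 unchanged, d11 unchanged); reused cached -9 without running.
  d13: checked — values it read are unchanged (d11 unchanged); reused cached 0 without running.
  d14: runs — d7 2->6; result -6.
  d15: checked — values it read are unchanged (d13 unchanged, d12 unchanged); reused cached -9 without running.
  d17: runs — d14 -2->-6; result -9 (same value as before).
  d18: checked — values it read are unchanged (d17 unchanged, d2 unchanged); reused cached -9 without running.
  d20: checked — values it read are unchanged (d18 unchanged); reused cached 9 without running.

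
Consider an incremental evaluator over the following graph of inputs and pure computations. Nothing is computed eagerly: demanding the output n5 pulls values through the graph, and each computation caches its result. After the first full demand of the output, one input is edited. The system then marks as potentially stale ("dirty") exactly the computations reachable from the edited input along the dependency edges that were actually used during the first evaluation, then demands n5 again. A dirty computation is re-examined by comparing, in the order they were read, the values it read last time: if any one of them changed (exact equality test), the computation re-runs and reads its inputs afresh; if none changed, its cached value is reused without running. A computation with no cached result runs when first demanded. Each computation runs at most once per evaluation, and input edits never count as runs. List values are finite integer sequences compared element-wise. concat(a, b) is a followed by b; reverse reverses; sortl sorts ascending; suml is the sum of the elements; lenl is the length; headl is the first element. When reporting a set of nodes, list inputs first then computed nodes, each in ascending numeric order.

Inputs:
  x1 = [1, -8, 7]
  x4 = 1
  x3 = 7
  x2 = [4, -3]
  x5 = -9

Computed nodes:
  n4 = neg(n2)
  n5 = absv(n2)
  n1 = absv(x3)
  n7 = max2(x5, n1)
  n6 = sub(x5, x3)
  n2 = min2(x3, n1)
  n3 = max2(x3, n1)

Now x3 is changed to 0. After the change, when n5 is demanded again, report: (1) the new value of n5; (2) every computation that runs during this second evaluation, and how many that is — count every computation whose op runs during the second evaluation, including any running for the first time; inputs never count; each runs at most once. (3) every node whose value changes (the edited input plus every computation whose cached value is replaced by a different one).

Initial pass — values computed on the first demand:
  n1 = absv(7) = 7
  n2 = min2(7, 7) = 7
  n5 = absv(7) = 7

Second demand — change propagation:
  n1: re-runs because x3 7->0; new result 0.
  n2: re-runs because x3 7->0; n1 7->0; new result 0.
  n5: re-runs because n2 7->0; new result 0.

n5 now evaluates to 0.
Run set: n1, n2, n5 (3 run).
Changed values: x3, n1, n2, n5.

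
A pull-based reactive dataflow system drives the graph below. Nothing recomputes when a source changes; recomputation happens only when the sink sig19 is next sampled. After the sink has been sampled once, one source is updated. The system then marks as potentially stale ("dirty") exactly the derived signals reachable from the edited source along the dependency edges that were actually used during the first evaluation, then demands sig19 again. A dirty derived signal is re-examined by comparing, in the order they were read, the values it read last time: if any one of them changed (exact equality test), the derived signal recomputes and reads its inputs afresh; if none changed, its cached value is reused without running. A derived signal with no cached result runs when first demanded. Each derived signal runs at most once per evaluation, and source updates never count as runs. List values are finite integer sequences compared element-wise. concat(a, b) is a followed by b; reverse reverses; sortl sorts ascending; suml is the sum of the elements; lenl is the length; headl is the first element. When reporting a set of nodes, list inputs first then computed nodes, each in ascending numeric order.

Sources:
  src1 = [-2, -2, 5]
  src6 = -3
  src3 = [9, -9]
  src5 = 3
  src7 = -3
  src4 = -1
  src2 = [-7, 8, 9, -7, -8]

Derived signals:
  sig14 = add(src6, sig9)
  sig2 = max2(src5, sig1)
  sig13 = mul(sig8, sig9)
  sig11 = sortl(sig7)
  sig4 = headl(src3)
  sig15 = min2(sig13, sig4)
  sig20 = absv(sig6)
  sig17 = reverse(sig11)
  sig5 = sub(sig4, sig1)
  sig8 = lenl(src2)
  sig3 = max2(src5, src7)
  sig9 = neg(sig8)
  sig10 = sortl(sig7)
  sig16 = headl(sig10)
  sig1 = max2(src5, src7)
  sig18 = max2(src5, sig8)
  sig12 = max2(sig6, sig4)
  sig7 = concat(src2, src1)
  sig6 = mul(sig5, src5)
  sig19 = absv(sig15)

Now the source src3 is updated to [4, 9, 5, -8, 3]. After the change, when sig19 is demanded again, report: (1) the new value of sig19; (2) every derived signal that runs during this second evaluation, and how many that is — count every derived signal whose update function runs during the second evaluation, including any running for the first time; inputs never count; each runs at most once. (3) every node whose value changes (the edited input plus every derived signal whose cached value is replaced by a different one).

First evaluation (everything demanded from the output):
  sig4 = headl([9, -9]) = 9
  sig8 = lenl([-7, 8, 9, -7, -8]) = 5
  sig9 = neg(5) = -5
  sig13 = mul(5, -5) = -25
  sig15 = min2(-25, 9) = -25
  sig19 = absv(-25) = 25

Propagation after the edit:
  sig4: runs — src3 [9, -9]->[4, 9, 5, -8, 3]; result 4.
  sig15: runs — sig4 9->4; result -25 (same value as before).
  sig19: checked — values it read are unchanged (sig15 unchanged); reused cached 25 without running.

Key observation: the change is absorbed at sig15 — it re-runs but produces the same value, and the output's value is unchanged.

New value of sig19: 25.
Derived signals that run: sig4, sig15 — 2 in total.
Values that change: src3, sig4.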